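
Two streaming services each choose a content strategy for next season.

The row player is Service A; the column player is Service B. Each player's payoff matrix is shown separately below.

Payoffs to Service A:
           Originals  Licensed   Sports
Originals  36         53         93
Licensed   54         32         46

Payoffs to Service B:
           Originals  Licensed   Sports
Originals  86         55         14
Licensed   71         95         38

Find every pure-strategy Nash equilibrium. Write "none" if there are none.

none

Check each profile: it is a Nash equilibrium iff no player can strictly gain by switching unilaterally.
(Originals, Originals): Service A can switch to Licensed (36 → 54). Not NE.
(Originals, Licensed): Service B can switch to Originals (55 → 86). Not NE.
(Originals, Sports): Service B can switch to Originals (14 → 86). Not NE.
(Licensed, Originals): Service B can switch to Licensed (71 → 95). Not NE.
(Licensed, Licensed): Service A can switch to Originals (32 → 53). Not NE.
(Licensed, Sports): Service A can switch to Originals (46 → 93). Not NE.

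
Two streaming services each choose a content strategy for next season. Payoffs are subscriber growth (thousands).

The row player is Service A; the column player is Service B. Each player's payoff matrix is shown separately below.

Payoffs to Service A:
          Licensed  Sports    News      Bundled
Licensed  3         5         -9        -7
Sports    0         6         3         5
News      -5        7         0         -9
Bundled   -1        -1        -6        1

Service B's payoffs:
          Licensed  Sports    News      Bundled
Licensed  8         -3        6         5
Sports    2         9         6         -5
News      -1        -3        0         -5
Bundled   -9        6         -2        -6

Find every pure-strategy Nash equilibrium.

The unique pure-strategy Nash equilibrium is (Licensed, Licensed).

Service A against Licensed: payoffs 3, 0, -5, -1 → best response Licensed.
Service A against Sports: payoffs 5, 6, 7, -1 → best response News.
Service A against News: payoffs -9, 3, 0, -6 → best response Sports.
Service A against Bundled: payoffs -7, 5, -9, 1 → best response Sports.
Service B against Licensed: payoffs 8, -3, 6, 5 → best response Licensed.
Service B against Sports: payoffs 2, 9, 6, -5 → best response Sports.
Service B against News: payoffs -1, -3, 0, -5 → best response News.
Service B against Bundled: payoffs -9, 6, -2, -6 → best response Sports.
Mutual best responses: (Licensed, Licensed).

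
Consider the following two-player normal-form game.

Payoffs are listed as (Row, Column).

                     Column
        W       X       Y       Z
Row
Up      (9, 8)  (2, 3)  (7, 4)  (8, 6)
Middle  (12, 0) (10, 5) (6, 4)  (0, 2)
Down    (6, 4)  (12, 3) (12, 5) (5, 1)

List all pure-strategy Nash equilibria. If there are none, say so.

(Up, W): Row can switch to Middle (9 → 12). Not NE.
(Up, X): Row can switch to Middle (2 → 10). Not NE.
(Up, Y): Row can switch to Down (7 → 12). Not NE.
(Up, Z): Column can switch to W (6 → 8). Not NE.
(Middle, W): Column can switch to X (0 → 5). Not NE.
(Middle, X): Row can switch to Down (10 → 12). Not NE.
(Down, Y): Row gets 12, best alternative 7; Column gets 5, best alternative 4. No profitable deviation — NE.
(The remaining 5 profiles each have a profitable deviation by the same check.)

The unique pure-strategy Nash equilibrium is (Down, Y).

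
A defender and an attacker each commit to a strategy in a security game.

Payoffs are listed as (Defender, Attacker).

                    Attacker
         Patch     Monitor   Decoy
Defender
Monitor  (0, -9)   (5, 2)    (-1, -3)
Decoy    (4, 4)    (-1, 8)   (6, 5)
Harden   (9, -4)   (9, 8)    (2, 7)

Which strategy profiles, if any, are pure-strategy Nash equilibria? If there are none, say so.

Mark each player's best response to every combination of opponents' strategies; a profile where every player is best-responding is a pure Nash equilibrium.
Defender against Patch: payoffs 0, 4, 9 → best response Harden.
Defender against Monitor: payoffs 5, -1, 9 → best response Harden.
Defender against Decoy: payoffs -1, 6, 2 → best response Decoy.
Attacker against Monitor: payoffs -9, 2, -3 → best response Monitor.
Attacker against Decoy: payoffs 4, 8, 5 → best response Monitor.
Attacker against Harden: payoffs -4, 8, 7 → best response Monitor.
Mutual best responses: (Harden, Monitor).

Pure NE: (Harden, Monitor)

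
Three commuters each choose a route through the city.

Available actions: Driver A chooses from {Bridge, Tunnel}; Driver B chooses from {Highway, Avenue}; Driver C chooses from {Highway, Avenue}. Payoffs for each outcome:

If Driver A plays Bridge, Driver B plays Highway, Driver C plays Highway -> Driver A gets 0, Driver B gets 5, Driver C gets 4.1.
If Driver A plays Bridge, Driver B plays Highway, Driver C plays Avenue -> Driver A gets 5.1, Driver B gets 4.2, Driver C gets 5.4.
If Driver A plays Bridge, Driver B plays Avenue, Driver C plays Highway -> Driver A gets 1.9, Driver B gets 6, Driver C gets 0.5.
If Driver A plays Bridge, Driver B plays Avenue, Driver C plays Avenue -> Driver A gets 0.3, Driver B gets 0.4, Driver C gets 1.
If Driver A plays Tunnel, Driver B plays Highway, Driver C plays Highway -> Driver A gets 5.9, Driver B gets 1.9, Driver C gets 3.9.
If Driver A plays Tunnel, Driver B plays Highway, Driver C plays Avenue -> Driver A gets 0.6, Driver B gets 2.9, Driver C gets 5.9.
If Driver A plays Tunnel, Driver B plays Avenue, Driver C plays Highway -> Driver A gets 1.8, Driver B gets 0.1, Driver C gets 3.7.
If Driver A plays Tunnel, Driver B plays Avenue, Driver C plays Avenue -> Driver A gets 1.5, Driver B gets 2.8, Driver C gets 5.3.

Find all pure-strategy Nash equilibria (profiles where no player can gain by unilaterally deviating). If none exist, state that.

(Bridge, Highway, Highway): Driver A can switch to Tunnel (0 → 5.9). Not NE.
(Bridge, Highway, Avenue): Driver A gets 5.1, best alternative 0.6; Driver B gets 4.2, best alternative 0.4; Driver C gets 5.4, best alternative 4.1. No profitable deviation — NE.
(Bridge, Avenue, Highway): Driver C can switch to Avenue (0.5 → 1). Not NE.
(Bridge, Avenue, Avenue): Driver A can switch to Tunnel (0.3 → 1.5). Not NE.
(Tunnel, Highway, Highway): Driver C can switch to Avenue (3.9 → 5.9). Not NE.
(Tunnel, Highway, Avenue): Driver A can switch to Bridge (0.6 → 5.1). Not NE.
(Tunnel, Avenue, Highway): Driver A can switch to Bridge (1.8 → 1.9). Not NE.
(Tunnel, Avenue, Avenue): Driver B can switch to Highway (2.8 → 2.9). Not NE.

The unique pure-strategy Nash equilibrium is (Bridge, Highway, Avenue).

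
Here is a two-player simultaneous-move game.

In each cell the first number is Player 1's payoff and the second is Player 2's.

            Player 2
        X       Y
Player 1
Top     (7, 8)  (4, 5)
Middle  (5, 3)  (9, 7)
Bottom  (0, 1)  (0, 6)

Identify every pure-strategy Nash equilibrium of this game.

Pure-strategy Nash equilibria: (Top, X) and (Middle, Y)

Player 1 against X: payoffs 7, 5, 0 → best response Top.
Player 1 against Y: payoffs 4, 9, 0 → best response Middle.
Player 2 against Top: payoffs 8, 5 → best response X.
Player 2 against Middle: payoffs 3, 7 → best response Y.
Player 2 against Bottom: payoffs 1, 6 → best response Y.
Mutual best responses: (Top, X); (Middle, Y).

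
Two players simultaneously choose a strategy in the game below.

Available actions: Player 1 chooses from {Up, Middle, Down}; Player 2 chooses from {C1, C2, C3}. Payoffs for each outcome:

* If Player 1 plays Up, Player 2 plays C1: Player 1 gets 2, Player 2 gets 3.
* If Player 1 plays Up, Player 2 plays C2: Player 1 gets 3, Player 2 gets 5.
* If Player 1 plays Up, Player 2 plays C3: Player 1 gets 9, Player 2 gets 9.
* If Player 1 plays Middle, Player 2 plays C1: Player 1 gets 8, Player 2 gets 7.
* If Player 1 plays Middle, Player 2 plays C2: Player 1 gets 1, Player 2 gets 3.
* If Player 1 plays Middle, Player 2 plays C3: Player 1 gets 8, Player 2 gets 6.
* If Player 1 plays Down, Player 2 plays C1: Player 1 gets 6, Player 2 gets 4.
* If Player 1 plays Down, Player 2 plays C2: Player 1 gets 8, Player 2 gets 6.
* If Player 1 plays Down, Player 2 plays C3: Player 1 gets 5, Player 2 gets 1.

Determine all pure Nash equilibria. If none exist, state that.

(Up, C1): Player 1 can switch to Middle (2 → 8). Not NE.
(Up, C2): Player 1 can switch to Down (3 → 8). Not NE.
(Up, C3): Player 1 gets 9, best alternative 8; Player 2 gets 9, best alternative 5. No profitable deviation — NE.
(Middle, C1): Player 1 gets 8, best alternative 6; Player 2 gets 7, best alternative 6. No profitable deviation — NE.
(Middle, C2): Player 1 can switch to Up (1 → 3). Not NE.
(Middle, C3): Player 1 can switch to Up (8 → 9). Not NE.
(Down, C1): Player 1 can switch to Middle (6 → 8). Not NE.
(Down, C2): Player 1 gets 8, best alternative 3; Player 2 gets 6, best alternative 4. No profitable deviation — NE.
(Down, C3): Player 1 can switch to Up (5 → 9). Not NE.

(Up, C3); (Middle, C1); (Down, C2)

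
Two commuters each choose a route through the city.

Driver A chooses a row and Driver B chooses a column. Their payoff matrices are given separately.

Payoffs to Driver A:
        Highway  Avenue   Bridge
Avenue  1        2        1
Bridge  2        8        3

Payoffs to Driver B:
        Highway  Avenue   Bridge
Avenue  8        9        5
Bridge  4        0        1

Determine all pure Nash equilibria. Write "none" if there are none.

The unique pure-strategy Nash equilibrium is (Bridge, Highway).

(Avenue, Highway): Driver A can switch to Bridge (1 → 2). Not NE.
(Avenue, Avenue): Driver A can switch to Bridge (2 → 8). Not NE.
(Avenue, Bridge): Driver A can switch to Bridge (1 → 3). Not NE.
(Bridge, Highway): Driver A gets 2, best alternative 1; Driver B gets 4, best alternative 1. No profitable deviation — NE.
(Bridge, Avenue): Driver B can switch to Highway (0 → 4). Not NE.
(Bridge, Bridge): Driver B can switch to Highway (1 → 4). Not NE.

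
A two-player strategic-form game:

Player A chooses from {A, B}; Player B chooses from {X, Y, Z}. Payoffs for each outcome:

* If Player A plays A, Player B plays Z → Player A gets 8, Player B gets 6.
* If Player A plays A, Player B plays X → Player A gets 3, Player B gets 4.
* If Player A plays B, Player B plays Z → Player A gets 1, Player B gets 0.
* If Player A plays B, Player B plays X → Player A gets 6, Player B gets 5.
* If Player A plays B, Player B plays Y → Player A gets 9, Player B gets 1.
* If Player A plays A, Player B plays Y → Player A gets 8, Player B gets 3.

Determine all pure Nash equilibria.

Player A against X: payoffs 3, 6 → best response B.
Player A against Y: payoffs 8, 9 → best response B.
Player A against Z: payoffs 8, 1 → best response A.
Player B against A: payoffs 4, 3, 6 → best response Z.
Player B against B: payoffs 5, 1, 0 → best response X.
Mutual best responses: (A, Z); (B, X).

The pure Nash equilibria are (A, Z), (B, X).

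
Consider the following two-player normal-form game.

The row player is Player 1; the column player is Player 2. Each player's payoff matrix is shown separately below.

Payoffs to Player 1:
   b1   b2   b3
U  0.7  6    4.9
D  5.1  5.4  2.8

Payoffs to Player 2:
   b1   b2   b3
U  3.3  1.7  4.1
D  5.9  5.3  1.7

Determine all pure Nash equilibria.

Mark each player's best response to every combination of opponents' strategies; a profile where every player is best-responding is a pure Nash equilibrium.
Player 1 against b1: payoffs 0.7, 5.1 → best response D.
Player 1 against b2: payoffs 6, 5.4 → best response U.
Player 1 against b3: payoffs 4.9, 2.8 → best response U.
Player 2 against U: payoffs 3.3, 1.7, 4.1 → best response b3.
Player 2 against D: payoffs 5.9, 5.3, 1.7 → best response b1.
Mutual best responses: (U, b3); (D, b1).

(U, b3), (D, b1)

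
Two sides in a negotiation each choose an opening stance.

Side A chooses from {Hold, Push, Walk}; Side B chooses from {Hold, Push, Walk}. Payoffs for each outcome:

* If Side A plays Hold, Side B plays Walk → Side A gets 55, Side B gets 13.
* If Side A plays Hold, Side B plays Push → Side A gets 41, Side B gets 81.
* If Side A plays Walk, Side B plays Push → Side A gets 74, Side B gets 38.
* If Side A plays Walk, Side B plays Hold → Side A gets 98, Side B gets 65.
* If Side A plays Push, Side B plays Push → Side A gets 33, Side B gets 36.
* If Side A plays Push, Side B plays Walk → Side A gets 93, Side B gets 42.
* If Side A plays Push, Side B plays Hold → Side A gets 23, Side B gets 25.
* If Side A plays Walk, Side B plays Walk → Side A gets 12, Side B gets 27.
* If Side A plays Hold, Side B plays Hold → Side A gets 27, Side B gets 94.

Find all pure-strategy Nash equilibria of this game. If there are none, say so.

Pure-strategy Nash equilibria: (Push, Walk) and (Walk, Hold)

Check each profile: it is a Nash equilibrium iff no player can strictly gain by switching unilaterally.
(Hold, Hold): Side A can switch to Walk (27 → 98). Not NE.
(Hold, Push): Side A can switch to Walk (41 → 74). Not NE.
(Hold, Walk): Side A can switch to Push (55 → 93). Not NE.
(Push, Hold): Side A can switch to Hold (23 → 27). Not NE.
(Push, Push): Side A can switch to Hold (33 → 41). Not NE.
(Push, Walk): Side A gets 93, best alternative 55; Side B gets 42, best alternative 36. No profitable deviation — NE.
(Walk, Hold): Side A gets 98, best alternative 27; Side B gets 65, best alternative 38. No profitable deviation — NE.
(Walk, Push): Side B can switch to Hold (38 → 65). Not NE.
(Walk, Walk): Side A can switch to Hold (12 → 55). Not NE.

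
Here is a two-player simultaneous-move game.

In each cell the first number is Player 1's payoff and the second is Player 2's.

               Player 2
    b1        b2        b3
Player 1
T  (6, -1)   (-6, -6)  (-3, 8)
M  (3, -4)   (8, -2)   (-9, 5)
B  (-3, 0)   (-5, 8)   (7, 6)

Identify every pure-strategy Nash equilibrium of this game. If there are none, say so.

There is no pure-strategy Nash equilibrium.

(T, b1): Player 2 can switch to b3 (-1 → 8). Not NE.
(T, b2): Player 1 can switch to M (-6 → 8). Not NE.
(T, b3): Player 1 can switch to B (-3 → 7). Not NE.
(M, b1): Player 1 can switch to T (3 → 6). Not NE.
(M, b2): Player 2 can switch to b3 (-2 → 5). Not NE.
(M, b3): Player 1 can switch to T (-9 → -3). Not NE.
(B, b1): Player 1 can switch to T (-3 → 6). Not NE.
(B, b2): Player 1 can switch to M (-5 → 8). Not NE.
(B, b3): Player 2 can switch to b2 (6 → 8). Not NE.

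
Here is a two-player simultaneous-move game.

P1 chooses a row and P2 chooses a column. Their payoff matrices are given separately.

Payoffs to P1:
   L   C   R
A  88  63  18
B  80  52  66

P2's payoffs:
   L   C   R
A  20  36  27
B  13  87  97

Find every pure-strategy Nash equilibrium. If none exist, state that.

Pure-strategy Nash equilibria: (A, C) and (B, R)

P1 against L: payoffs 88, 80 → best response A.
P1 against C: payoffs 63, 52 → best response A.
P1 against R: payoffs 18, 66 → best response B.
P2 against A: payoffs 20, 36, 27 → best response C.
P2 against B: payoffs 13, 87, 97 → best response R.
Mutual best responses: (A, C); (B, R).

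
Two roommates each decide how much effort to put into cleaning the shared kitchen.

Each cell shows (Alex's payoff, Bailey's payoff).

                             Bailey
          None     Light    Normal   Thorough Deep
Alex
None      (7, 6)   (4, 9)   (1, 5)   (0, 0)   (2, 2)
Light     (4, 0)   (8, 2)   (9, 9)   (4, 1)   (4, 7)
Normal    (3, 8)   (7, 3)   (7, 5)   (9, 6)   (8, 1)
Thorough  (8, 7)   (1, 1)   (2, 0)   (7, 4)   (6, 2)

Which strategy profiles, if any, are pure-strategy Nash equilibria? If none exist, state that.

The pure Nash equilibria are (Light, Normal) and (Thorough, None).

Check each profile: it is a Nash equilibrium iff no player can strictly gain by switching unilaterally.
(None, None): Alex can switch to Thorough (7 → 8). Not NE.
(None, Light): Alex can switch to Light (4 → 8). Not NE.
(None, Normal): Alex can switch to Light (1 → 9). Not NE.
(None, Thorough): Alex can switch to Light (0 → 4). Not NE.
(None, Deep): Alex can switch to Light (2 → 4). Not NE.
(Light, None): Alex can switch to None (4 → 7). Not NE.
(Light, Light): Bailey can switch to Normal (2 → 9). Not NE.
(Light, Normal): Alex gets 9, best alternative 7; Bailey gets 9, best alternative 7. No profitable deviation — NE.
(Light, Thorough): Alex can switch to Normal (4 → 9). Not NE.
(Light, Deep): Alex can switch to Normal (4 → 8). Not NE.
(Normal, None): Alex can switch to None (3 → 7). Not NE.
(Normal, Light): Alex can switch to Light (7 → 8). Not NE.
(Normal, Normal): Alex can switch to Light (7 → 9). Not NE.
(Thorough, None): Alex gets 8, best alternative 7; Bailey gets 7, best alternative 4. No profitable deviation — NE.
(The remaining 6 profiles each have a profitable deviation by the same check.)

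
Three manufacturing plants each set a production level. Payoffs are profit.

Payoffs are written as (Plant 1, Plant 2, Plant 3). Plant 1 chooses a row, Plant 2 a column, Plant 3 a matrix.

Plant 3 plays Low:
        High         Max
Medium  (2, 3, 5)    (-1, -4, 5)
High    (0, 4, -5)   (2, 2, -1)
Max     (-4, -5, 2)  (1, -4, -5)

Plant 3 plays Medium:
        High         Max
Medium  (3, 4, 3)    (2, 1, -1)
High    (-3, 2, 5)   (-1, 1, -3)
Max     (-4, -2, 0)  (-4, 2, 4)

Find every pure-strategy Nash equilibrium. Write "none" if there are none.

(Medium, High, Low): Plant 1 gets 2, best alternative 0; Plant 2 gets 3, best alternative -4; Plant 3 gets 5, best alternative 3. No profitable deviation — NE.
(Medium, High, Medium): Plant 3 can switch to Low (3 → 5). Not NE.
(Medium, Max, Low): Plant 1 can switch to High (-1 → 2). Not NE.
(Medium, Max, Medium): Plant 2 can switch to High (1 → 4). Not NE.
(High, High, Low): Plant 1 can switch to Medium (0 → 2). Not NE.
(High, High, Medium): Plant 1 can switch to Medium (-3 → 3). Not NE.
(High, Max, Low): Plant 2 can switch to High (2 → 4). Not NE.
(The remaining 5 profiles each have a profitable deviation by the same check.)

Pure NE: (Medium, High, Low)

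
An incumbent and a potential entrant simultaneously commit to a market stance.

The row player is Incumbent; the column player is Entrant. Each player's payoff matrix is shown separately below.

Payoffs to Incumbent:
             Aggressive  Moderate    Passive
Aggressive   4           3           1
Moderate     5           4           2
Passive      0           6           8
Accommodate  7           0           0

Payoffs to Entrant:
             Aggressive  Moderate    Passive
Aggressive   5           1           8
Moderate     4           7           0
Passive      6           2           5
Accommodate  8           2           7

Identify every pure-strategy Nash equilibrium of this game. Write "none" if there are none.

(Aggressive, Aggressive): Incumbent can switch to Moderate (4 → 5). Not NE.
(Aggressive, Moderate): Incumbent can switch to Moderate (3 → 4). Not NE.
(Aggressive, Passive): Incumbent can switch to Moderate (1 → 2). Not NE.
(Moderate, Aggressive): Incumbent can switch to Accommodate (5 → 7). Not NE.
(Moderate, Moderate): Incumbent can switch to Passive (4 → 6). Not NE.
(Moderate, Passive): Incumbent can switch to Passive (2 → 8). Not NE.
(Passive, Aggressive): Incumbent can switch to Aggressive (0 → 4). Not NE.
(Passive, Moderate): Entrant can switch to Aggressive (2 → 6). Not NE.
(Accommodate, Aggressive): Incumbent gets 7, best alternative 5; Entrant gets 8, best alternative 7. No profitable deviation — NE.
(The remaining 3 profiles each have a profitable deviation by the same check.)

The unique pure-strategy Nash equilibrium is (Accommodate, Aggressive).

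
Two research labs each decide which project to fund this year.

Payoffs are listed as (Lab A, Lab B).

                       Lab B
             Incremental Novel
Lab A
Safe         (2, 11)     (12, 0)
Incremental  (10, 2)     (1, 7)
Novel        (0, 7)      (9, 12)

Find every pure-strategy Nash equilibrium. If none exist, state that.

No pure-strategy Nash equilibrium.

For each player, find the best response to each opponent profile; mutual best responses are the pure NE.
Lab A against Incremental: payoffs 2, 10, 0 → best response Incremental.
Lab A against Novel: payoffs 12, 1, 9 → best response Safe.
Lab B against Safe: payoffs 11, 0 → best response Incremental.
Lab B against Incremental: payoffs 2, 7 → best response Novel.
Lab B against Novel: payoffs 7, 12 → best response Novel.
No profile is a mutual best response for all players.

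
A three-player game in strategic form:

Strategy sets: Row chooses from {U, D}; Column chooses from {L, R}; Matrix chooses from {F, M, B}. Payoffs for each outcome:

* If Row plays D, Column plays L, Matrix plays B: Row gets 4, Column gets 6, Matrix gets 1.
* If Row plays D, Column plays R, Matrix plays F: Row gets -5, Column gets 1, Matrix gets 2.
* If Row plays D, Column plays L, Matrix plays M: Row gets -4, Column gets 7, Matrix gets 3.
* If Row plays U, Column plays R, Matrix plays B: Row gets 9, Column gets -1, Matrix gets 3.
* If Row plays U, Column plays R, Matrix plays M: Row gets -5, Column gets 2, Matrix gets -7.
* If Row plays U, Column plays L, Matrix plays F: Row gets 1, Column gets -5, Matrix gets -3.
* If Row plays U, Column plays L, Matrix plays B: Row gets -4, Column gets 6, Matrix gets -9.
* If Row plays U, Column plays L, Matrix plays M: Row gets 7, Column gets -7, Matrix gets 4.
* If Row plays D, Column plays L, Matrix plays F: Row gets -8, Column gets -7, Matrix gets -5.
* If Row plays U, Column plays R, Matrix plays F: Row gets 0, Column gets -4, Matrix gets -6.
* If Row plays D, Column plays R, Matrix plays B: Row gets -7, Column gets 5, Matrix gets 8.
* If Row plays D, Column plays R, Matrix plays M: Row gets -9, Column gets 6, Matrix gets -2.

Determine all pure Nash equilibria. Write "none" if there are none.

For each player, find the best response to each opponent profile; mutual best responses are the pure NE.
Row against (L, F): payoffs 1, -8 → best response U.
Row against (L, M): payoffs 7, -4 → best response U.
Row against (L, B): payoffs -4, 4 → best response D.
Row against (R, F): payoffs 0, -5 → best response U.
Row against (R, M): payoffs -5, -9 → best response U.
Row against (R, B): payoffs 9, -7 → best response U.
Column against (U, F): payoffs -5, -4 → best response R.
Column against (U, M): payoffs -7, 2 → best response R.
Column against (U, B): payoffs 6, -1 → best response L.
Column against (D, F): payoffs -7, 1 → best response R.
Column against (D, M): payoffs 7, 6 → best response L.
Column against (D, B): payoffs 6, 5 → best response L.
Matrix against (U, L): payoffs -3, 4, -9 → best response M.
Matrix against (U, R): payoffs -6, -7, 3 → best response B.
Matrix against (D, L): payoffs -5, 3, 1 → best response M.
Matrix against (D, R): payoffs 2, -2, 8 → best response B.
No profile is a mutual best response for all players.

No pure-strategy Nash equilibrium.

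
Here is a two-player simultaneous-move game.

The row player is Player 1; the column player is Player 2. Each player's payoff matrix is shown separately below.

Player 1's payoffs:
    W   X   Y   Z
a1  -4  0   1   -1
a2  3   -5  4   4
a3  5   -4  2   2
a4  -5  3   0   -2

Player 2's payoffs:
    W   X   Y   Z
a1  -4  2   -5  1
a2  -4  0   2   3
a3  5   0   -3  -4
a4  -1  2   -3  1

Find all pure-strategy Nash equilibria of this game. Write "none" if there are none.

Player 1 against W: payoffs -4, 3, 5, -5 → best response a3.
Player 1 against X: payoffs 0, -5, -4, 3 → best response a4.
Player 1 against Y: payoffs 1, 4, 2, 0 → best response a2.
Player 1 against Z: payoffs -1, 4, 2, -2 → best response a2.
Player 2 against a1: payoffs -4, 2, -5, 1 → best response X.
Player 2 against a2: payoffs -4, 0, 2, 3 → best response Z.
Player 2 against a3: payoffs 5, 0, -3, -4 → best response W.
Player 2 against a4: payoffs -1, 2, -3, 1 → best response X.
Mutual best responses: (a2, Z); (a3, W); (a4, X).

(a2, Z) and (a3, W) and (a4, X)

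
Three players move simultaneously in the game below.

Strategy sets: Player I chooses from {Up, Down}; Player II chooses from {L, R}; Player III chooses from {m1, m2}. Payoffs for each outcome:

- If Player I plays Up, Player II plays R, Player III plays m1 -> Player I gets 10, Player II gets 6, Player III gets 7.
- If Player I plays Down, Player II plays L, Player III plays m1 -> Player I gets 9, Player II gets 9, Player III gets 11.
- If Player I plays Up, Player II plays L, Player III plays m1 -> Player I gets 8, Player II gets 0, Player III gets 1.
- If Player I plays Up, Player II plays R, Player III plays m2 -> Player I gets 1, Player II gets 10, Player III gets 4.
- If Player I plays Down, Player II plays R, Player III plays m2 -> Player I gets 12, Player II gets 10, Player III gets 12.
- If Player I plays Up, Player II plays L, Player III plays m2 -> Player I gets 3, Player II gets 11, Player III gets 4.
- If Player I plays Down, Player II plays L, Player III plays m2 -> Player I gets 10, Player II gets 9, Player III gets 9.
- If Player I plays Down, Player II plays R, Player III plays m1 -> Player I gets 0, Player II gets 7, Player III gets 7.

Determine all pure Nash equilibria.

The pure Nash equilibria are (Up, R, m1) and (Down, L, m1) and (Down, R, m2).

(Up, L, m1): Player I can switch to Down (8 → 9). Not NE.
(Up, L, m2): Player I can switch to Down (3 → 10). Not NE.
(Up, R, m1): Player I gets 10, best alternative 0; Player II gets 6, best alternative 0; Player III gets 7, best alternative 4. No profitable deviation — NE.
(Up, R, m2): Player I can switch to Down (1 → 12). Not NE.
(Down, L, m1): Player I gets 9, best alternative 8; Player II gets 9, best alternative 7; Player III gets 11, best alternative 9. No profitable deviation — NE.
(Down, L, m2): Player II can switch to R (9 → 10). Not NE.
(Down, R, m1): Player I can switch to Up (0 → 10). Not NE.
(Down, R, m2): Player I gets 12, best alternative 1; Player II gets 10, best alternative 9; Player III gets 12, best alternative 7. No profitable deviation — NE.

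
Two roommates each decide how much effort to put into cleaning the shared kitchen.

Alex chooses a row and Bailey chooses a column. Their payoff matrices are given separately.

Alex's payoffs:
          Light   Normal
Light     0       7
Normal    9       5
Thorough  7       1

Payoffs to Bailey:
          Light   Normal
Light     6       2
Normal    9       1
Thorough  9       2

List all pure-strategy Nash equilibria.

For each strategy profile, look for a profitable unilateral deviation.
(Light, Light): Alex can switch to Normal (0 → 9). Not NE.
(Light, Normal): Bailey can switch to Light (2 → 6). Not NE.
(Normal, Light): Alex gets 9, best alternative 7; Bailey gets 9, best alternative 1. No profitable deviation — NE.
(Normal, Normal): Alex can switch to Light (5 → 7). Not NE.
(Thorough, Light): Alex can switch to Normal (7 → 9). Not NE.
(Thorough, Normal): Alex can switch to Light (1 → 7). Not NE.

Pure NE: (Normal, Light)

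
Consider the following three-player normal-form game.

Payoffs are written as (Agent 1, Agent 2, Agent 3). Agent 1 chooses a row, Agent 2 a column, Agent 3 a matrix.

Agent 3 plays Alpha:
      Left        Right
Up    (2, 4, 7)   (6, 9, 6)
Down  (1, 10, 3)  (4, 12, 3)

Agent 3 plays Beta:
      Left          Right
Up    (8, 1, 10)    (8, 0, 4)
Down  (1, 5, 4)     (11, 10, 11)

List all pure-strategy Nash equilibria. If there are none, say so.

The pure Nash equilibria are (Up, Left, Beta) and (Up, Right, Alpha) and (Down, Right, Beta).

Agent 1 against (Left, Alpha): payoffs 2, 1 → best response Up.
Agent 1 against (Left, Beta): payoffs 8, 1 → best response Up.
Agent 1 against (Right, Alpha): payoffs 6, 4 → best response Up.
Agent 1 against (Right, Beta): payoffs 8, 11 → best response Down.
Agent 2 against (Up, Alpha): payoffs 4, 9 → best response Right.
Agent 2 against (Up, Beta): payoffs 1, 0 → best response Left.
Agent 2 against (Down, Alpha): payoffs 10, 12 → best response Right.
Agent 2 against (Down, Beta): payoffs 5, 10 → best response Right.
Agent 3 against (Up, Left): payoffs 7, 10 → best response Beta.
Agent 3 against (Up, Right): payoffs 6, 4 → best response Alpha.
Agent 3 against (Down, Left): payoffs 3, 4 → best response Beta.
Agent 3 against (Down, Right): payoffs 3, 11 → best response Beta.
Mutual best responses: (Up, Left, Beta); (Up, Right, Alpha); (Down, Right, Beta).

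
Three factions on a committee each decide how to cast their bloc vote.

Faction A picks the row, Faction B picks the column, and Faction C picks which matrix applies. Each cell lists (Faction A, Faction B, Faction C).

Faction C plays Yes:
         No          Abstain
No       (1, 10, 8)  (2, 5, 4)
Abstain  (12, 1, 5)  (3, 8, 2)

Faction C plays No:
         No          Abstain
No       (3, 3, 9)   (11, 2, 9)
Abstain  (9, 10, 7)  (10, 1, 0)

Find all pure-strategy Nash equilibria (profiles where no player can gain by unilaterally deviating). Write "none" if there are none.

Faction A against (No, Yes): payoffs 1, 12 → best response Abstain.
Faction A against (No, No): payoffs 3, 9 → best response Abstain.
Faction A against (Abstain, Yes): payoffs 2, 3 → best response Abstain.
Faction A against (Abstain, No): payoffs 11, 10 → best response No.
Faction B against (No, Yes): payoffs 10, 5 → best response No.
Faction B against (No, No): payoffs 3, 2 → best response No.
Faction B against (Abstain, Yes): payoffs 1, 8 → best response Abstain.
Faction B against (Abstain, No): payoffs 10, 1 → best response No.
Faction C against (No, No): payoffs 8, 9 → best response No.
Faction C against (No, Abstain): payoffs 4, 9 → best response No.
Faction C against (Abstain, No): payoffs 5, 7 → best response No.
Faction C against (Abstain, Abstain): payoffs 2, 0 → best response Yes.
Mutual best responses: (Abstain, No, No); (Abstain, Abstain, Yes).

The pure Nash equilibria are (Abstain, No, No); (Abstain, Abstain, Yes).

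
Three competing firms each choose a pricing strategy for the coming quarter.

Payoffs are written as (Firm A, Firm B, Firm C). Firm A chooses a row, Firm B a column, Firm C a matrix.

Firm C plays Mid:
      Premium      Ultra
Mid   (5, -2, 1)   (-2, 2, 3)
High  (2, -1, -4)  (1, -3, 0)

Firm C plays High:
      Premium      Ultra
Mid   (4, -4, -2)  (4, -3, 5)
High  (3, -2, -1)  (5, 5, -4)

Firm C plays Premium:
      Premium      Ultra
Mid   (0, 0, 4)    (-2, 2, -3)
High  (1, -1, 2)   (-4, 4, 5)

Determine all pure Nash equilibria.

Firm A against (Premium, Mid): payoffs 5, 2 → best response Mid.
Firm A against (Premium, High): payoffs 4, 3 → best response Mid.
Firm A against (Premium, Premium): payoffs 0, 1 → best response High.
Firm A against (Ultra, Mid): payoffs -2, 1 → best response High.
Firm A against (Ultra, High): payoffs 4, 5 → best response High.
Firm A against (Ultra, Premium): payoffs -2, -4 → best response Mid.
Firm B against (Mid, Mid): payoffs -2, 2 → best response Ultra.
Firm B against (Mid, High): payoffs -4, -3 → best response Ultra.
Firm B against (Mid, Premium): payoffs 0, 2 → best response Ultra.
Firm B against (High, Mid): payoffs -1, -3 → best response Premium.
Firm B against (High, High): payoffs -2, 5 → best response Ultra.
Firm B against (High, Premium): payoffs -1, 4 → best response Ultra.
Firm C against (Mid, Premium): payoffs 1, -2, 4 → best response Premium.
Firm C against (Mid, Ultra): payoffs 3, 5, -3 → best response High.
Firm C against (High, Premium): payoffs -4, -1, 2 → best response Premium.
Firm C against (High, Ultra): payoffs 0, -4, 5 → best response Premium.
No profile is a mutual best response for all players.

none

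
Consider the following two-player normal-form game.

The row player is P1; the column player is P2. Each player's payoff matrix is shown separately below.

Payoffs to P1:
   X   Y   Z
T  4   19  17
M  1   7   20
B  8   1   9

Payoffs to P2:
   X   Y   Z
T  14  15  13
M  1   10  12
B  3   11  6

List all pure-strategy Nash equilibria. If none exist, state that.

Mark each player's best response to every combination of opponents' strategies; a profile where every player is best-responding is a pure Nash equilibrium.
P1 against X: payoffs 4, 1, 8 → best response B.
P1 against Y: payoffs 19, 7, 1 → best response T.
P1 against Z: payoffs 17, 20, 9 → best response M.
P2 against T: payoffs 14, 15, 13 → best response Y.
P2 against M: payoffs 1, 10, 12 → best response Z.
P2 against B: payoffs 3, 11, 6 → best response Y.
Mutual best responses: (T, Y); (M, Z).

The pure Nash equilibria are (T, Y); (M, Z).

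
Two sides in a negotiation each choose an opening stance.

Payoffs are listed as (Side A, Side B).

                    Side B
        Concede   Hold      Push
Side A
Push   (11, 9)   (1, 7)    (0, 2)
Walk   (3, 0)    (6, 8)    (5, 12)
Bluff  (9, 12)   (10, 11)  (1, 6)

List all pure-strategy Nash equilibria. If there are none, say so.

Mark each player's best response to every combination of opponents' strategies; a profile where every player is best-responding is a pure Nash equilibrium.
Side A against Concede: payoffs 11, 3, 9 → best response Push.
Side A against Hold: payoffs 1, 6, 10 → best response Bluff.
Side A against Push: payoffs 0, 5, 1 → best response Walk.
Side B against Push: payoffs 9, 7, 2 → best response Concede.
Side B against Walk: payoffs 0, 8, 12 → best response Push.
Side B against Bluff: payoffs 12, 11, 6 → best response Concede.
Mutual best responses: (Push, Concede); (Walk, Push).

The pure Nash equilibria are (Push, Concede), (Walk, Push).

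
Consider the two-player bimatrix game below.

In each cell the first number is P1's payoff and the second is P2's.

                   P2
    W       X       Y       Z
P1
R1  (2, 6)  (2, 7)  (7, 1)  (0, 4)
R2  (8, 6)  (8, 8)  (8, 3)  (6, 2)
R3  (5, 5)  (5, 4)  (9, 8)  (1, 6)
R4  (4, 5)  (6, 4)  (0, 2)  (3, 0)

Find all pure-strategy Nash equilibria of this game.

The pure Nash equilibria are (R2, X) and (R3, Y).

Mark each player's best response to every combination of opponents' strategies; a profile where every player is best-responding is a pure Nash equilibrium.
P1 against W: payoffs 2, 8, 5, 4 → best response R2.
P1 against X: payoffs 2, 8, 5, 6 → best response R2.
P1 against Y: payoffs 7, 8, 9, 0 → best response R3.
P1 against Z: payoffs 0, 6, 1, 3 → best response R2.
P2 against R1: payoffs 6, 7, 1, 4 → best response X.
P2 against R2: payoffs 6, 8, 3, 2 → best response X.
P2 against R3: payoffs 5, 4, 8, 6 → best response Y.
P2 against R4: payoffs 5, 4, 2, 0 → best response W.
Mutual best responses: (R2, X); (R3, Y).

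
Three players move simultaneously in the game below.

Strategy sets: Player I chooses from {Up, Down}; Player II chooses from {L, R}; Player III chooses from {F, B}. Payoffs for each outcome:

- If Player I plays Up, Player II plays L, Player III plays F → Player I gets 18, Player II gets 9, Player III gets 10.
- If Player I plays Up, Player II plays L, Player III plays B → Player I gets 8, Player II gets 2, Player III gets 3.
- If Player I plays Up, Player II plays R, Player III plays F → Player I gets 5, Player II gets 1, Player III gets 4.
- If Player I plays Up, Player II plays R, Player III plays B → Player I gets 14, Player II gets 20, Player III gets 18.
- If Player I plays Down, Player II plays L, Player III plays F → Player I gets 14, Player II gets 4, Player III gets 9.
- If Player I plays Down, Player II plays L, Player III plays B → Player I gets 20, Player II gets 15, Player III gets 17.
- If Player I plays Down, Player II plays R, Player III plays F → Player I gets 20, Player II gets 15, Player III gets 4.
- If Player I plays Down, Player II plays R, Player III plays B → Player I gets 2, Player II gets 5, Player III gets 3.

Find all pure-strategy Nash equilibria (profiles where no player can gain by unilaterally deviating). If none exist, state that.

The pure Nash equilibria are (Up, L, F) and (Up, R, B) and (Down, L, B) and (Down, R, F).

Player I against (L, F): payoffs 18, 14 → best response Up.
Player I against (L, B): payoffs 8, 20 → best response Down.
Player I against (R, F): payoffs 5, 20 → best response Down.
Player I against (R, B): payoffs 14, 2 → best response Up.
Player II against (Up, F): payoffs 9, 1 → best response L.
Player II against (Up, B): payoffs 2, 20 → best response R.
Player II against (Down, F): payoffs 4, 15 → best response R.
Player II against (Down, B): payoffs 15, 5 → best response L.
Player III against (Up, L): payoffs 10, 3 → best response F.
Player III against (Up, R): payoffs 4, 18 → best response B.
Player III against (Down, L): payoffs 9, 17 → best response B.
Player III against (Down, R): payoffs 4, 3 → best response F.
Mutual best responses: (Up, L, F); (Up, R, B); (Down, L, B); (Down, R, F).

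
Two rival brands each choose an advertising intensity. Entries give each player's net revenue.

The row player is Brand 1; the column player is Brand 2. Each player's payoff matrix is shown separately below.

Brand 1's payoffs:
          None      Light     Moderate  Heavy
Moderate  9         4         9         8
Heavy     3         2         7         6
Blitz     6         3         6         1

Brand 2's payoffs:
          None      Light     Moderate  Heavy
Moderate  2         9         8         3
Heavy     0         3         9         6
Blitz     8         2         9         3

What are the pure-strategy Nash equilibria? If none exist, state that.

The unique pure-strategy Nash equilibrium is (Moderate, Light).

Brand 1 against None: payoffs 9, 3, 6 → best response Moderate.
Brand 1 against Light: payoffs 4, 2, 3 → best response Moderate.
Brand 1 against Moderate: payoffs 9, 7, 6 → best response Moderate.
Brand 1 against Heavy: payoffs 8, 6, 1 → best response Moderate.
Brand 2 against Moderate: payoffs 2, 9, 8, 3 → best response Light.
Brand 2 against Heavy: payoffs 0, 3, 9, 6 → best response Moderate.
Brand 2 against Blitz: payoffs 8, 2, 9, 3 → best response Moderate.
Mutual best responses: (Moderate, Light).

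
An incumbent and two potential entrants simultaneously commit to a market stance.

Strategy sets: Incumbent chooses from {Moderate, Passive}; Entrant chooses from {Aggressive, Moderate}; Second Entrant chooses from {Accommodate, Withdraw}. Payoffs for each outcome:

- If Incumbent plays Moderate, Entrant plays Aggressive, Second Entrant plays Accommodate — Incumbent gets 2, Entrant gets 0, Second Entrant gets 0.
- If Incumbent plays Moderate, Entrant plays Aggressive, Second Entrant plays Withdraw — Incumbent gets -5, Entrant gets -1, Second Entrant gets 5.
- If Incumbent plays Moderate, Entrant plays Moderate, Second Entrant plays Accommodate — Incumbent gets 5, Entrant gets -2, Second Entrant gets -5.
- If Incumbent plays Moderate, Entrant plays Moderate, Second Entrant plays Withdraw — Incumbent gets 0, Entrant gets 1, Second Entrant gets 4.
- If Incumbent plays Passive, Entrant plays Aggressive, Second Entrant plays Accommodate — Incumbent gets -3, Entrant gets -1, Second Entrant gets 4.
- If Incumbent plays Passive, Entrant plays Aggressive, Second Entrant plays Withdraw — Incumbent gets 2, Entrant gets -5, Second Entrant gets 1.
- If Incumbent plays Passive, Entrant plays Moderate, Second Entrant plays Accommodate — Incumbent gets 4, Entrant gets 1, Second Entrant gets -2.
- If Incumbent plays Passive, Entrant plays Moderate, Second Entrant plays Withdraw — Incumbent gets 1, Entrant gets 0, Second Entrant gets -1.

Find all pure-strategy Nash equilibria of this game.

Pure NE: (Passive, Moderate, Withdraw)

(Moderate, Aggressive, Accommodate): Second Entrant can switch to Withdraw (0 → 5). Not NE.
(Moderate, Aggressive, Withdraw): Incumbent can switch to Passive (-5 → 2). Not NE.
(Moderate, Moderate, Accommodate): Entrant can switch to Aggressive (-2 → 0). Not NE.
(Moderate, Moderate, Withdraw): Incumbent can switch to Passive (0 → 1). Not NE.
(Passive, Aggressive, Accommodate): Incumbent can switch to Moderate (-3 → 2). Not NE.
(Passive, Aggressive, Withdraw): Entrant can switch to Moderate (-5 → 0). Not NE.
(Passive, Moderate, Accommodate): Incumbent can switch to Moderate (4 → 5). Not NE.
(Passive, Moderate, Withdraw): Incumbent gets 1, best alternative 0; Entrant gets 0, best alternative -5; Second Entrant gets -1, best alternative -2. No profitable deviation — NE.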